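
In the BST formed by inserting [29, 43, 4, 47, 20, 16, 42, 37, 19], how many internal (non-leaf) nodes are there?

Tree built from: [29, 43, 4, 47, 20, 16, 42, 37, 19]
Tree (level-order array): [29, 4, 43, None, 20, 42, 47, 16, None, 37, None, None, None, None, 19]
Rule: An internal node has at least one child.
Per-node child counts:
  node 29: 2 child(ren)
  node 4: 1 child(ren)
  node 20: 1 child(ren)
  node 16: 1 child(ren)
  node 19: 0 child(ren)
  node 43: 2 child(ren)
  node 42: 1 child(ren)
  node 37: 0 child(ren)
  node 47: 0 child(ren)
Matching nodes: [29, 4, 20, 16, 43, 42]
Count of internal (non-leaf) nodes: 6


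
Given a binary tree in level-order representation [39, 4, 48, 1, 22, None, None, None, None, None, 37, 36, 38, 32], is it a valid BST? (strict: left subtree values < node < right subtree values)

Level-order array: [39, 4, 48, 1, 22, None, None, None, None, None, 37, 36, 38, 32]
Validate using subtree bounds (lo, hi): at each node, require lo < value < hi,
then recurse left with hi=value and right with lo=value.
Preorder trace (stopping at first violation):
  at node 39 with bounds (-inf, +inf): OK
  at node 4 with bounds (-inf, 39): OK
  at node 1 with bounds (-inf, 4): OK
  at node 22 with bounds (4, 39): OK
  at node 37 with bounds (22, 39): OK
  at node 36 with bounds (22, 37): OK
  at node 32 with bounds (22, 36): OK
  at node 38 with bounds (37, 39): OK
  at node 48 with bounds (39, +inf): OK
No violation found at any node.
Result: Valid BST


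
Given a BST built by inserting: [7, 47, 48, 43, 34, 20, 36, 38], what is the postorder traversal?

Tree insertion order: [7, 47, 48, 43, 34, 20, 36, 38]
Tree (level-order array): [7, None, 47, 43, 48, 34, None, None, None, 20, 36, None, None, None, 38]
Postorder traversal: [20, 38, 36, 34, 43, 48, 47, 7]


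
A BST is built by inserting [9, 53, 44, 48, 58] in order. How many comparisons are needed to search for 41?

Search path for 41: 9 -> 53 -> 44
Found: False
Comparisons: 3


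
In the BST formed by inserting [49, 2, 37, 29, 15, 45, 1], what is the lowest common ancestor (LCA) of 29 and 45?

Tree insertion order: [49, 2, 37, 29, 15, 45, 1]
Tree (level-order array): [49, 2, None, 1, 37, None, None, 29, 45, 15]
In a BST, the LCA of p=29, q=45 is the first node v on the
root-to-leaf path with p <= v <= q (go left if both < v, right if both > v).
Walk from root:
  at 49: both 29 and 45 < 49, go left
  at 2: both 29 and 45 > 2, go right
  at 37: 29 <= 37 <= 45, this is the LCA
LCA = 37


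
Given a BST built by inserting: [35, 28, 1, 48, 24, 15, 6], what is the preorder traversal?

Tree insertion order: [35, 28, 1, 48, 24, 15, 6]
Tree (level-order array): [35, 28, 48, 1, None, None, None, None, 24, 15, None, 6]
Preorder traversal: [35, 28, 1, 24, 15, 6, 48]


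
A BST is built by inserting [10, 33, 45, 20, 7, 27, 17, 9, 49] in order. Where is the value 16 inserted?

Starting tree (level order): [10, 7, 33, None, 9, 20, 45, None, None, 17, 27, None, 49]
Insertion path: 10 -> 33 -> 20 -> 17
Result: insert 16 as left child of 17
Final tree (level order): [10, 7, 33, None, 9, 20, 45, None, None, 17, 27, None, 49, 16]


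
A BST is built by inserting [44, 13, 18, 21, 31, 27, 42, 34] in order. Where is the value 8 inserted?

Starting tree (level order): [44, 13, None, None, 18, None, 21, None, 31, 27, 42, None, None, 34]
Insertion path: 44 -> 13
Result: insert 8 as left child of 13
Final tree (level order): [44, 13, None, 8, 18, None, None, None, 21, None, 31, 27, 42, None, None, 34]


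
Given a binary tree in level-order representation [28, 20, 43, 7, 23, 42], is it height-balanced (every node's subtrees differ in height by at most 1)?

Tree (level-order array): [28, 20, 43, 7, 23, 42]
Definition: a tree is height-balanced if, at every node, |h(left) - h(right)| <= 1 (empty subtree has height -1).
Bottom-up per-node check:
  node 7: h_left=-1, h_right=-1, diff=0 [OK], height=0
  node 23: h_left=-1, h_right=-1, diff=0 [OK], height=0
  node 20: h_left=0, h_right=0, diff=0 [OK], height=1
  node 42: h_left=-1, h_right=-1, diff=0 [OK], height=0
  node 43: h_left=0, h_right=-1, diff=1 [OK], height=1
  node 28: h_left=1, h_right=1, diff=0 [OK], height=2
All nodes satisfy the balance condition.
Result: Balanced


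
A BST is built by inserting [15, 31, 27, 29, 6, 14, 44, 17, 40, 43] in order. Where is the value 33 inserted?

Starting tree (level order): [15, 6, 31, None, 14, 27, 44, None, None, 17, 29, 40, None, None, None, None, None, None, 43]
Insertion path: 15 -> 31 -> 44 -> 40
Result: insert 33 as left child of 40
Final tree (level order): [15, 6, 31, None, 14, 27, 44, None, None, 17, 29, 40, None, None, None, None, None, 33, 43]


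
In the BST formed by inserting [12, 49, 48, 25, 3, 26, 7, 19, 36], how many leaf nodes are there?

Tree built from: [12, 49, 48, 25, 3, 26, 7, 19, 36]
Tree (level-order array): [12, 3, 49, None, 7, 48, None, None, None, 25, None, 19, 26, None, None, None, 36]
Rule: A leaf has 0 children.
Per-node child counts:
  node 12: 2 child(ren)
  node 3: 1 child(ren)
  node 7: 0 child(ren)
  node 49: 1 child(ren)
  node 48: 1 child(ren)
  node 25: 2 child(ren)
  node 19: 0 child(ren)
  node 26: 1 child(ren)
  node 36: 0 child(ren)
Matching nodes: [7, 19, 36]
Count of leaf nodes: 3


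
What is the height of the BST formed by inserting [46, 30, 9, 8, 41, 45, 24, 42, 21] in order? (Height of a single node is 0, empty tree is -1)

Insertion order: [46, 30, 9, 8, 41, 45, 24, 42, 21]
Tree (level-order array): [46, 30, None, 9, 41, 8, 24, None, 45, None, None, 21, None, 42]
Compute height bottom-up (empty subtree = -1):
  height(8) = 1 + max(-1, -1) = 0
  height(21) = 1 + max(-1, -1) = 0
  height(24) = 1 + max(0, -1) = 1
  height(9) = 1 + max(0, 1) = 2
  height(42) = 1 + max(-1, -1) = 0
  height(45) = 1 + max(0, -1) = 1
  height(41) = 1 + max(-1, 1) = 2
  height(30) = 1 + max(2, 2) = 3
  height(46) = 1 + max(3, -1) = 4
Height = 4


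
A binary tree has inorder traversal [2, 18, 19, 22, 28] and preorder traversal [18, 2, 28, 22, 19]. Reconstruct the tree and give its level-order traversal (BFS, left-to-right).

Inorder:  [2, 18, 19, 22, 28]
Preorder: [18, 2, 28, 22, 19]
Algorithm: preorder visits root first, so consume preorder in order;
for each root, split the current inorder slice at that value into
left-subtree inorder and right-subtree inorder, then recurse.
Recursive splits:
  root=18; inorder splits into left=[2], right=[19, 22, 28]
  root=2; inorder splits into left=[], right=[]
  root=28; inorder splits into left=[19, 22], right=[]
  root=22; inorder splits into left=[19], right=[]
  root=19; inorder splits into left=[], right=[]
Reconstructed level-order: [18, 2, 28, 22, 19]


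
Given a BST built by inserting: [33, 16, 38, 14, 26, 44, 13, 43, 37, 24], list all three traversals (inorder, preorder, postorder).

Tree insertion order: [33, 16, 38, 14, 26, 44, 13, 43, 37, 24]
Tree (level-order array): [33, 16, 38, 14, 26, 37, 44, 13, None, 24, None, None, None, 43]
Inorder (L, root, R): [13, 14, 16, 24, 26, 33, 37, 38, 43, 44]
Preorder (root, L, R): [33, 16, 14, 13, 26, 24, 38, 37, 44, 43]
Postorder (L, R, root): [13, 14, 24, 26, 16, 37, 43, 44, 38, 33]


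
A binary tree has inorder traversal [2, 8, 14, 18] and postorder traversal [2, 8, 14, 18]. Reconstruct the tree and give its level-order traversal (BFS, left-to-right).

Inorder:   [2, 8, 14, 18]
Postorder: [2, 8, 14, 18]
Algorithm: postorder visits root last, so walk postorder right-to-left;
each value is the root of the current inorder slice — split it at that
value, recurse on the right subtree first, then the left.
Recursive splits:
  root=18; inorder splits into left=[2, 8, 14], right=[]
  root=14; inorder splits into left=[2, 8], right=[]
  root=8; inorder splits into left=[2], right=[]
  root=2; inorder splits into left=[], right=[]
Reconstructed level-order: [18, 14, 8, 2]


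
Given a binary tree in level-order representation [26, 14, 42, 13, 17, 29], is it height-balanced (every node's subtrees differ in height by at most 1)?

Tree (level-order array): [26, 14, 42, 13, 17, 29]
Definition: a tree is height-balanced if, at every node, |h(left) - h(right)| <= 1 (empty subtree has height -1).
Bottom-up per-node check:
  node 13: h_left=-1, h_right=-1, diff=0 [OK], height=0
  node 17: h_left=-1, h_right=-1, diff=0 [OK], height=0
  node 14: h_left=0, h_right=0, diff=0 [OK], height=1
  node 29: h_left=-1, h_right=-1, diff=0 [OK], height=0
  node 42: h_left=0, h_right=-1, diff=1 [OK], height=1
  node 26: h_left=1, h_right=1, diff=0 [OK], height=2
All nodes satisfy the balance condition.
Result: Balanced


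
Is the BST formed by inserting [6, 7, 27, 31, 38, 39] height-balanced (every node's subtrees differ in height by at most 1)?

Tree (level-order array): [6, None, 7, None, 27, None, 31, None, 38, None, 39]
Definition: a tree is height-balanced if, at every node, |h(left) - h(right)| <= 1 (empty subtree has height -1).
Bottom-up per-node check:
  node 39: h_left=-1, h_right=-1, diff=0 [OK], height=0
  node 38: h_left=-1, h_right=0, diff=1 [OK], height=1
  node 31: h_left=-1, h_right=1, diff=2 [FAIL (|-1-1|=2 > 1)], height=2
  node 27: h_left=-1, h_right=2, diff=3 [FAIL (|-1-2|=3 > 1)], height=3
  node 7: h_left=-1, h_right=3, diff=4 [FAIL (|-1-3|=4 > 1)], height=4
  node 6: h_left=-1, h_right=4, diff=5 [FAIL (|-1-4|=5 > 1)], height=5
Node 31 violates the condition: |-1 - 1| = 2 > 1.
Result: Not balanced


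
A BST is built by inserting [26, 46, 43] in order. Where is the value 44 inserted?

Starting tree (level order): [26, None, 46, 43]
Insertion path: 26 -> 46 -> 43
Result: insert 44 as right child of 43
Final tree (level order): [26, None, 46, 43, None, None, 44]


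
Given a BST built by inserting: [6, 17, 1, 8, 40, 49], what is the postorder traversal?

Tree insertion order: [6, 17, 1, 8, 40, 49]
Tree (level-order array): [6, 1, 17, None, None, 8, 40, None, None, None, 49]
Postorder traversal: [1, 8, 49, 40, 17, 6]


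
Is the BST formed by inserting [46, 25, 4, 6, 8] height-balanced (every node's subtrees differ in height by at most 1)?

Tree (level-order array): [46, 25, None, 4, None, None, 6, None, 8]
Definition: a tree is height-balanced if, at every node, |h(left) - h(right)| <= 1 (empty subtree has height -1).
Bottom-up per-node check:
  node 8: h_left=-1, h_right=-1, diff=0 [OK], height=0
  node 6: h_left=-1, h_right=0, diff=1 [OK], height=1
  node 4: h_left=-1, h_right=1, diff=2 [FAIL (|-1-1|=2 > 1)], height=2
  node 25: h_left=2, h_right=-1, diff=3 [FAIL (|2--1|=3 > 1)], height=3
  node 46: h_left=3, h_right=-1, diff=4 [FAIL (|3--1|=4 > 1)], height=4
Node 4 violates the condition: |-1 - 1| = 2 > 1.
Result: Not balanced


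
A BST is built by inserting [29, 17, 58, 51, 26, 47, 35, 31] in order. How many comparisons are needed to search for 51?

Search path for 51: 29 -> 58 -> 51
Found: True
Comparisons: 3


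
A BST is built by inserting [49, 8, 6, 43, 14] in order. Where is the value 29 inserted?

Starting tree (level order): [49, 8, None, 6, 43, None, None, 14]
Insertion path: 49 -> 8 -> 43 -> 14
Result: insert 29 as right child of 14
Final tree (level order): [49, 8, None, 6, 43, None, None, 14, None, None, 29]


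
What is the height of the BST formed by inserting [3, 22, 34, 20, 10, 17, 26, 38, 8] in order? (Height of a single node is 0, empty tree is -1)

Insertion order: [3, 22, 34, 20, 10, 17, 26, 38, 8]
Tree (level-order array): [3, None, 22, 20, 34, 10, None, 26, 38, 8, 17]
Compute height bottom-up (empty subtree = -1):
  height(8) = 1 + max(-1, -1) = 0
  height(17) = 1 + max(-1, -1) = 0
  height(10) = 1 + max(0, 0) = 1
  height(20) = 1 + max(1, -1) = 2
  height(26) = 1 + max(-1, -1) = 0
  height(38) = 1 + max(-1, -1) = 0
  height(34) = 1 + max(0, 0) = 1
  height(22) = 1 + max(2, 1) = 3
  height(3) = 1 + max(-1, 3) = 4
Height = 4


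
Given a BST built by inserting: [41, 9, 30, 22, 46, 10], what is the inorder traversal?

Tree insertion order: [41, 9, 30, 22, 46, 10]
Tree (level-order array): [41, 9, 46, None, 30, None, None, 22, None, 10]
Inorder traversal: [9, 10, 22, 30, 41, 46]


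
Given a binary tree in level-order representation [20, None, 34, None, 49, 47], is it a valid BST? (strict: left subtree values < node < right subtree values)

Level-order array: [20, None, 34, None, 49, 47]
Validate using subtree bounds (lo, hi): at each node, require lo < value < hi,
then recurse left with hi=value and right with lo=value.
Preorder trace (stopping at first violation):
  at node 20 with bounds (-inf, +inf): OK
  at node 34 with bounds (20, +inf): OK
  at node 49 with bounds (34, +inf): OK
  at node 47 with bounds (34, 49): OK
No violation found at any node.
Result: Valid BST


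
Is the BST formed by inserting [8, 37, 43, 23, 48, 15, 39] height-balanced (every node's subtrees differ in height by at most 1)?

Tree (level-order array): [8, None, 37, 23, 43, 15, None, 39, 48]
Definition: a tree is height-balanced if, at every node, |h(left) - h(right)| <= 1 (empty subtree has height -1).
Bottom-up per-node check:
  node 15: h_left=-1, h_right=-1, diff=0 [OK], height=0
  node 23: h_left=0, h_right=-1, diff=1 [OK], height=1
  node 39: h_left=-1, h_right=-1, diff=0 [OK], height=0
  node 48: h_left=-1, h_right=-1, diff=0 [OK], height=0
  node 43: h_left=0, h_right=0, diff=0 [OK], height=1
  node 37: h_left=1, h_right=1, diff=0 [OK], height=2
  node 8: h_left=-1, h_right=2, diff=3 [FAIL (|-1-2|=3 > 1)], height=3
Node 8 violates the condition: |-1 - 2| = 3 > 1.
Result: Not balanced


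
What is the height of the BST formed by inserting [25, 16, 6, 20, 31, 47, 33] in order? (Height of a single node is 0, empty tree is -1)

Insertion order: [25, 16, 6, 20, 31, 47, 33]
Tree (level-order array): [25, 16, 31, 6, 20, None, 47, None, None, None, None, 33]
Compute height bottom-up (empty subtree = -1):
  height(6) = 1 + max(-1, -1) = 0
  height(20) = 1 + max(-1, -1) = 0
  height(16) = 1 + max(0, 0) = 1
  height(33) = 1 + max(-1, -1) = 0
  height(47) = 1 + max(0, -1) = 1
  height(31) = 1 + max(-1, 1) = 2
  height(25) = 1 + max(1, 2) = 3
Height = 3


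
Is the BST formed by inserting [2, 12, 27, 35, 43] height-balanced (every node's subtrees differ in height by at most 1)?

Tree (level-order array): [2, None, 12, None, 27, None, 35, None, 43]
Definition: a tree is height-balanced if, at every node, |h(left) - h(right)| <= 1 (empty subtree has height -1).
Bottom-up per-node check:
  node 43: h_left=-1, h_right=-1, diff=0 [OK], height=0
  node 35: h_left=-1, h_right=0, diff=1 [OK], height=1
  node 27: h_left=-1, h_right=1, diff=2 [FAIL (|-1-1|=2 > 1)], height=2
  node 12: h_left=-1, h_right=2, diff=3 [FAIL (|-1-2|=3 > 1)], height=3
  node 2: h_left=-1, h_right=3, diff=4 [FAIL (|-1-3|=4 > 1)], height=4
Node 27 violates the condition: |-1 - 1| = 2 > 1.
Result: Not balanced


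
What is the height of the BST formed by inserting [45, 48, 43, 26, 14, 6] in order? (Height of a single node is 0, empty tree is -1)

Insertion order: [45, 48, 43, 26, 14, 6]
Tree (level-order array): [45, 43, 48, 26, None, None, None, 14, None, 6]
Compute height bottom-up (empty subtree = -1):
  height(6) = 1 + max(-1, -1) = 0
  height(14) = 1 + max(0, -1) = 1
  height(26) = 1 + max(1, -1) = 2
  height(43) = 1 + max(2, -1) = 3
  height(48) = 1 + max(-1, -1) = 0
  height(45) = 1 + max(3, 0) = 4
Height = 4


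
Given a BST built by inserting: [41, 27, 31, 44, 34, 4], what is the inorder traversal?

Tree insertion order: [41, 27, 31, 44, 34, 4]
Tree (level-order array): [41, 27, 44, 4, 31, None, None, None, None, None, 34]
Inorder traversal: [4, 27, 31, 34, 41, 44]


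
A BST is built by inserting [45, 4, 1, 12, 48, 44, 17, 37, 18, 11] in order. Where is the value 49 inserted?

Starting tree (level order): [45, 4, 48, 1, 12, None, None, None, None, 11, 44, None, None, 17, None, None, 37, 18]
Insertion path: 45 -> 48
Result: insert 49 as right child of 48
Final tree (level order): [45, 4, 48, 1, 12, None, 49, None, None, 11, 44, None, None, None, None, 17, None, None, 37, 18]


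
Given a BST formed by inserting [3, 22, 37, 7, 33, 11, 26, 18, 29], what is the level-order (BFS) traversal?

Tree insertion order: [3, 22, 37, 7, 33, 11, 26, 18, 29]
Tree (level-order array): [3, None, 22, 7, 37, None, 11, 33, None, None, 18, 26, None, None, None, None, 29]
BFS from the root, enqueuing left then right child of each popped node:
  queue [3] -> pop 3, enqueue [22], visited so far: [3]
  queue [22] -> pop 22, enqueue [7, 37], visited so far: [3, 22]
  queue [7, 37] -> pop 7, enqueue [11], visited so far: [3, 22, 7]
  queue [37, 11] -> pop 37, enqueue [33], visited so far: [3, 22, 7, 37]
  queue [11, 33] -> pop 11, enqueue [18], visited so far: [3, 22, 7, 37, 11]
  queue [33, 18] -> pop 33, enqueue [26], visited so far: [3, 22, 7, 37, 11, 33]
  queue [18, 26] -> pop 18, enqueue [none], visited so far: [3, 22, 7, 37, 11, 33, 18]
  queue [26] -> pop 26, enqueue [29], visited so far: [3, 22, 7, 37, 11, 33, 18, 26]
  queue [29] -> pop 29, enqueue [none], visited so far: [3, 22, 7, 37, 11, 33, 18, 26, 29]
Result: [3, 22, 7, 37, 11, 33, 18, 26, 29]


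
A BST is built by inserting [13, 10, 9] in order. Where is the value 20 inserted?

Starting tree (level order): [13, 10, None, 9]
Insertion path: 13
Result: insert 20 as right child of 13
Final tree (level order): [13, 10, 20, 9]


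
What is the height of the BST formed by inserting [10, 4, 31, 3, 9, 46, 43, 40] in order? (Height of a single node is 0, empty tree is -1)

Insertion order: [10, 4, 31, 3, 9, 46, 43, 40]
Tree (level-order array): [10, 4, 31, 3, 9, None, 46, None, None, None, None, 43, None, 40]
Compute height bottom-up (empty subtree = -1):
  height(3) = 1 + max(-1, -1) = 0
  height(9) = 1 + max(-1, -1) = 0
  height(4) = 1 + max(0, 0) = 1
  height(40) = 1 + max(-1, -1) = 0
  height(43) = 1 + max(0, -1) = 1
  height(46) = 1 + max(1, -1) = 2
  height(31) = 1 + max(-1, 2) = 3
  height(10) = 1 + max(1, 3) = 4
Height = 4


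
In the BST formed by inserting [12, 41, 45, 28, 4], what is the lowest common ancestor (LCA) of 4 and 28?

Tree insertion order: [12, 41, 45, 28, 4]
Tree (level-order array): [12, 4, 41, None, None, 28, 45]
In a BST, the LCA of p=4, q=28 is the first node v on the
root-to-leaf path with p <= v <= q (go left if both < v, right if both > v).
Walk from root:
  at 12: 4 <= 12 <= 28, this is the LCA
LCA = 12


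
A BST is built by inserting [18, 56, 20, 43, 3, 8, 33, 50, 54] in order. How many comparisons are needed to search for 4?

Search path for 4: 18 -> 3 -> 8
Found: False
Comparisons: 3


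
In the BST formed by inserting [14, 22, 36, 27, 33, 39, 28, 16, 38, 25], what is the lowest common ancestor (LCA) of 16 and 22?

Tree insertion order: [14, 22, 36, 27, 33, 39, 28, 16, 38, 25]
Tree (level-order array): [14, None, 22, 16, 36, None, None, 27, 39, 25, 33, 38, None, None, None, 28]
In a BST, the LCA of p=16, q=22 is the first node v on the
root-to-leaf path with p <= v <= q (go left if both < v, right if both > v).
Walk from root:
  at 14: both 16 and 22 > 14, go right
  at 22: 16 <= 22 <= 22, this is the LCA
LCA = 22


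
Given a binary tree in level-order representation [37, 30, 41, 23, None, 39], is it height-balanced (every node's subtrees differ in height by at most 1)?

Tree (level-order array): [37, 30, 41, 23, None, 39]
Definition: a tree is height-balanced if, at every node, |h(left) - h(right)| <= 1 (empty subtree has height -1).
Bottom-up per-node check:
  node 23: h_left=-1, h_right=-1, diff=0 [OK], height=0
  node 30: h_left=0, h_right=-1, diff=1 [OK], height=1
  node 39: h_left=-1, h_right=-1, diff=0 [OK], height=0
  node 41: h_left=0, h_right=-1, diff=1 [OK], height=1
  node 37: h_left=1, h_right=1, diff=0 [OK], height=2
All nodes satisfy the balance condition.
Result: Balanced


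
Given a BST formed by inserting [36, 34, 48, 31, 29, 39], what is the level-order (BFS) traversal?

Tree insertion order: [36, 34, 48, 31, 29, 39]
Tree (level-order array): [36, 34, 48, 31, None, 39, None, 29]
BFS from the root, enqueuing left then right child of each popped node:
  queue [36] -> pop 36, enqueue [34, 48], visited so far: [36]
  queue [34, 48] -> pop 34, enqueue [31], visited so far: [36, 34]
  queue [48, 31] -> pop 48, enqueue [39], visited so far: [36, 34, 48]
  queue [31, 39] -> pop 31, enqueue [29], visited so far: [36, 34, 48, 31]
  queue [39, 29] -> pop 39, enqueue [none], visited so far: [36, 34, 48, 31, 39]
  queue [29] -> pop 29, enqueue [none], visited so far: [36, 34, 48, 31, 39, 29]
Result: [36, 34, 48, 31, 39, 29]


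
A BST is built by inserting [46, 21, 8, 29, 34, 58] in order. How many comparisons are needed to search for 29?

Search path for 29: 46 -> 21 -> 29
Found: True
Comparisons: 3


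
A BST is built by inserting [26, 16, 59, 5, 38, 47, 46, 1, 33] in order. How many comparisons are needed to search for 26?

Search path for 26: 26
Found: True
Comparisons: 1


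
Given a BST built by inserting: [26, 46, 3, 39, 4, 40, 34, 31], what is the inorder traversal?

Tree insertion order: [26, 46, 3, 39, 4, 40, 34, 31]
Tree (level-order array): [26, 3, 46, None, 4, 39, None, None, None, 34, 40, 31]
Inorder traversal: [3, 4, 26, 31, 34, 39, 40, 46]


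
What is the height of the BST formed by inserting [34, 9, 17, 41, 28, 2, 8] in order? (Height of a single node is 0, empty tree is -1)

Insertion order: [34, 9, 17, 41, 28, 2, 8]
Tree (level-order array): [34, 9, 41, 2, 17, None, None, None, 8, None, 28]
Compute height bottom-up (empty subtree = -1):
  height(8) = 1 + max(-1, -1) = 0
  height(2) = 1 + max(-1, 0) = 1
  height(28) = 1 + max(-1, -1) = 0
  height(17) = 1 + max(-1, 0) = 1
  height(9) = 1 + max(1, 1) = 2
  height(41) = 1 + max(-1, -1) = 0
  height(34) = 1 + max(2, 0) = 3
Height = 3


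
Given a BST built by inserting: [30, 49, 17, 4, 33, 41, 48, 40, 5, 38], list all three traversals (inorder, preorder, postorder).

Tree insertion order: [30, 49, 17, 4, 33, 41, 48, 40, 5, 38]
Tree (level-order array): [30, 17, 49, 4, None, 33, None, None, 5, None, 41, None, None, 40, 48, 38]
Inorder (L, root, R): [4, 5, 17, 30, 33, 38, 40, 41, 48, 49]
Preorder (root, L, R): [30, 17, 4, 5, 49, 33, 41, 40, 38, 48]
Postorder (L, R, root): [5, 4, 17, 38, 40, 48, 41, 33, 49, 30]


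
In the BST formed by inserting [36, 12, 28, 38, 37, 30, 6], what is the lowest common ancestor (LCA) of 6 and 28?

Tree insertion order: [36, 12, 28, 38, 37, 30, 6]
Tree (level-order array): [36, 12, 38, 6, 28, 37, None, None, None, None, 30]
In a BST, the LCA of p=6, q=28 is the first node v on the
root-to-leaf path with p <= v <= q (go left if both < v, right if both > v).
Walk from root:
  at 36: both 6 and 28 < 36, go left
  at 12: 6 <= 12 <= 28, this is the LCA
LCA = 12


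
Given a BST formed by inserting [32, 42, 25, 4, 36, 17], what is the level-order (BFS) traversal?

Tree insertion order: [32, 42, 25, 4, 36, 17]
Tree (level-order array): [32, 25, 42, 4, None, 36, None, None, 17]
BFS from the root, enqueuing left then right child of each popped node:
  queue [32] -> pop 32, enqueue [25, 42], visited so far: [32]
  queue [25, 42] -> pop 25, enqueue [4], visited so far: [32, 25]
  queue [42, 4] -> pop 42, enqueue [36], visited so far: [32, 25, 42]
  queue [4, 36] -> pop 4, enqueue [17], visited so far: [32, 25, 42, 4]
  queue [36, 17] -> pop 36, enqueue [none], visited so far: [32, 25, 42, 4, 36]
  queue [17] -> pop 17, enqueue [none], visited so far: [32, 25, 42, 4, 36, 17]
Result: [32, 25, 42, 4, 36, 17]


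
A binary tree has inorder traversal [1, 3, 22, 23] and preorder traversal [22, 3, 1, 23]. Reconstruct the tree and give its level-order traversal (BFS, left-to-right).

Inorder:  [1, 3, 22, 23]
Preorder: [22, 3, 1, 23]
Algorithm: preorder visits root first, so consume preorder in order;
for each root, split the current inorder slice at that value into
left-subtree inorder and right-subtree inorder, then recurse.
Recursive splits:
  root=22; inorder splits into left=[1, 3], right=[23]
  root=3; inorder splits into left=[1], right=[]
  root=1; inorder splits into left=[], right=[]
  root=23; inorder splits into left=[], right=[]
Reconstructed level-order: [22, 3, 23, 1]


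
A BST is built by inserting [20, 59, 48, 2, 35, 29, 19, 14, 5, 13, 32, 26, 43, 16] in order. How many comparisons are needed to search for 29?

Search path for 29: 20 -> 59 -> 48 -> 35 -> 29
Found: True
Comparisons: 5


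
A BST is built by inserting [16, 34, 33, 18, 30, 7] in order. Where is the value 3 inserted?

Starting tree (level order): [16, 7, 34, None, None, 33, None, 18, None, None, 30]
Insertion path: 16 -> 7
Result: insert 3 as left child of 7
Final tree (level order): [16, 7, 34, 3, None, 33, None, None, None, 18, None, None, 30]


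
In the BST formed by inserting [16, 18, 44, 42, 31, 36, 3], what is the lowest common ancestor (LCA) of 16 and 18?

Tree insertion order: [16, 18, 44, 42, 31, 36, 3]
Tree (level-order array): [16, 3, 18, None, None, None, 44, 42, None, 31, None, None, 36]
In a BST, the LCA of p=16, q=18 is the first node v on the
root-to-leaf path with p <= v <= q (go left if both < v, right if both > v).
Walk from root:
  at 16: 16 <= 16 <= 18, this is the LCA
LCA = 16


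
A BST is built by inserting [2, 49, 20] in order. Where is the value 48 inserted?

Starting tree (level order): [2, None, 49, 20]
Insertion path: 2 -> 49 -> 20
Result: insert 48 as right child of 20
Final tree (level order): [2, None, 49, 20, None, None, 48]


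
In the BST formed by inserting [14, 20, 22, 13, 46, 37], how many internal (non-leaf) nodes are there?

Tree built from: [14, 20, 22, 13, 46, 37]
Tree (level-order array): [14, 13, 20, None, None, None, 22, None, 46, 37]
Rule: An internal node has at least one child.
Per-node child counts:
  node 14: 2 child(ren)
  node 13: 0 child(ren)
  node 20: 1 child(ren)
  node 22: 1 child(ren)
  node 46: 1 child(ren)
  node 37: 0 child(ren)
Matching nodes: [14, 20, 22, 46]
Count of internal (non-leaf) nodes: 4


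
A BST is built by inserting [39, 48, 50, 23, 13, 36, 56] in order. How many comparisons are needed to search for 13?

Search path for 13: 39 -> 23 -> 13
Found: True
Comparisons: 3


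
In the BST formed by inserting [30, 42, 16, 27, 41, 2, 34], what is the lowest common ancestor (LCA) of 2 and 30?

Tree insertion order: [30, 42, 16, 27, 41, 2, 34]
Tree (level-order array): [30, 16, 42, 2, 27, 41, None, None, None, None, None, 34]
In a BST, the LCA of p=2, q=30 is the first node v on the
root-to-leaf path with p <= v <= q (go left if both < v, right if both > v).
Walk from root:
  at 30: 2 <= 30 <= 30, this is the LCA
LCA = 30


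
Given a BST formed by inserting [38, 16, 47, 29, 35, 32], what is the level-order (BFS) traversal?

Tree insertion order: [38, 16, 47, 29, 35, 32]
Tree (level-order array): [38, 16, 47, None, 29, None, None, None, 35, 32]
BFS from the root, enqueuing left then right child of each popped node:
  queue [38] -> pop 38, enqueue [16, 47], visited so far: [38]
  queue [16, 47] -> pop 16, enqueue [29], visited so far: [38, 16]
  queue [47, 29] -> pop 47, enqueue [none], visited so far: [38, 16, 47]
  queue [29] -> pop 29, enqueue [35], visited so far: [38, 16, 47, 29]
  queue [35] -> pop 35, enqueue [32], visited so far: [38, 16, 47, 29, 35]
  queue [32] -> pop 32, enqueue [none], visited so far: [38, 16, 47, 29, 35, 32]
Result: [38, 16, 47, 29, 35, 32]


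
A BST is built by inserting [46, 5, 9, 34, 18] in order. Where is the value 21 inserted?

Starting tree (level order): [46, 5, None, None, 9, None, 34, 18]
Insertion path: 46 -> 5 -> 9 -> 34 -> 18
Result: insert 21 as right child of 18
Final tree (level order): [46, 5, None, None, 9, None, 34, 18, None, None, 21]


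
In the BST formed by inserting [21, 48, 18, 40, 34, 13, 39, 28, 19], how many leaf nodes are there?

Tree built from: [21, 48, 18, 40, 34, 13, 39, 28, 19]
Tree (level-order array): [21, 18, 48, 13, 19, 40, None, None, None, None, None, 34, None, 28, 39]
Rule: A leaf has 0 children.
Per-node child counts:
  node 21: 2 child(ren)
  node 18: 2 child(ren)
  node 13: 0 child(ren)
  node 19: 0 child(ren)
  node 48: 1 child(ren)
  node 40: 1 child(ren)
  node 34: 2 child(ren)
  node 28: 0 child(ren)
  node 39: 0 child(ren)
Matching nodes: [13, 19, 28, 39]
Count of leaf nodes: 4


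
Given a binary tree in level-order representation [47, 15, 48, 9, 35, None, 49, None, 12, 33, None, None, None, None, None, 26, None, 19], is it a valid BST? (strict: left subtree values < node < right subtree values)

Level-order array: [47, 15, 48, 9, 35, None, 49, None, 12, 33, None, None, None, None, None, 26, None, 19]
Validate using subtree bounds (lo, hi): at each node, require lo < value < hi,
then recurse left with hi=value and right with lo=value.
Preorder trace (stopping at first violation):
  at node 47 with bounds (-inf, +inf): OK
  at node 15 with bounds (-inf, 47): OK
  at node 9 with bounds (-inf, 15): OK
  at node 12 with bounds (9, 15): OK
  at node 35 with bounds (15, 47): OK
  at node 33 with bounds (15, 35): OK
  at node 26 with bounds (15, 33): OK
  at node 19 with bounds (15, 26): OK
  at node 48 with bounds (47, +inf): OK
  at node 49 with bounds (48, +inf): OK
No violation found at any node.
Result: Valid BST


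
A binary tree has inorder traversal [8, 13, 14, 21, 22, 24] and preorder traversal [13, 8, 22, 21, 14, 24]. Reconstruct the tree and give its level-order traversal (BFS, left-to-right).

Inorder:  [8, 13, 14, 21, 22, 24]
Preorder: [13, 8, 22, 21, 14, 24]
Algorithm: preorder visits root first, so consume preorder in order;
for each root, split the current inorder slice at that value into
left-subtree inorder and right-subtree inorder, then recurse.
Recursive splits:
  root=13; inorder splits into left=[8], right=[14, 21, 22, 24]
  root=8; inorder splits into left=[], right=[]
  root=22; inorder splits into left=[14, 21], right=[24]
  root=21; inorder splits into left=[14], right=[]
  root=14; inorder splits into left=[], right=[]
  root=24; inorder splits into left=[], right=[]
Reconstructed level-order: [13, 8, 22, 21, 24, 14]


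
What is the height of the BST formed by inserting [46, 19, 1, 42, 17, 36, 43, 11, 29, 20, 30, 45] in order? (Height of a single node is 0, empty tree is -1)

Insertion order: [46, 19, 1, 42, 17, 36, 43, 11, 29, 20, 30, 45]
Tree (level-order array): [46, 19, None, 1, 42, None, 17, 36, 43, 11, None, 29, None, None, 45, None, None, 20, 30]
Compute height bottom-up (empty subtree = -1):
  height(11) = 1 + max(-1, -1) = 0
  height(17) = 1 + max(0, -1) = 1
  height(1) = 1 + max(-1, 1) = 2
  height(20) = 1 + max(-1, -1) = 0
  height(30) = 1 + max(-1, -1) = 0
  height(29) = 1 + max(0, 0) = 1
  height(36) = 1 + max(1, -1) = 2
  height(45) = 1 + max(-1, -1) = 0
  height(43) = 1 + max(-1, 0) = 1
  height(42) = 1 + max(2, 1) = 3
  height(19) = 1 + max(2, 3) = 4
  height(46) = 1 + max(4, -1) = 5
Height = 5


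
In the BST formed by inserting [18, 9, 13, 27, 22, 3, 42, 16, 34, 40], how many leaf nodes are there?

Tree built from: [18, 9, 13, 27, 22, 3, 42, 16, 34, 40]
Tree (level-order array): [18, 9, 27, 3, 13, 22, 42, None, None, None, 16, None, None, 34, None, None, None, None, 40]
Rule: A leaf has 0 children.
Per-node child counts:
  node 18: 2 child(ren)
  node 9: 2 child(ren)
  node 3: 0 child(ren)
  node 13: 1 child(ren)
  node 16: 0 child(ren)
  node 27: 2 child(ren)
  node 22: 0 child(ren)
  node 42: 1 child(ren)
  node 34: 1 child(ren)
  node 40: 0 child(ren)
Matching nodes: [3, 16, 22, 40]
Count of leaf nodes: 4


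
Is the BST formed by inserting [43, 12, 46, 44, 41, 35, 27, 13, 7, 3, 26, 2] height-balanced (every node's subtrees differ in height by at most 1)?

Tree (level-order array): [43, 12, 46, 7, 41, 44, None, 3, None, 35, None, None, None, 2, None, 27, None, None, None, 13, None, None, 26]
Definition: a tree is height-balanced if, at every node, |h(left) - h(right)| <= 1 (empty subtree has height -1).
Bottom-up per-node check:
  node 2: h_left=-1, h_right=-1, diff=0 [OK], height=0
  node 3: h_left=0, h_right=-1, diff=1 [OK], height=1
  node 7: h_left=1, h_right=-1, diff=2 [FAIL (|1--1|=2 > 1)], height=2
  node 26: h_left=-1, h_right=-1, diff=0 [OK], height=0
  node 13: h_left=-1, h_right=0, diff=1 [OK], height=1
  node 27: h_left=1, h_right=-1, diff=2 [FAIL (|1--1|=2 > 1)], height=2
  node 35: h_left=2, h_right=-1, diff=3 [FAIL (|2--1|=3 > 1)], height=3
  node 41: h_left=3, h_right=-1, diff=4 [FAIL (|3--1|=4 > 1)], height=4
  node 12: h_left=2, h_right=4, diff=2 [FAIL (|2-4|=2 > 1)], height=5
  node 44: h_left=-1, h_right=-1, diff=0 [OK], height=0
  node 46: h_left=0, h_right=-1, diff=1 [OK], height=1
  node 43: h_left=5, h_right=1, diff=4 [FAIL (|5-1|=4 > 1)], height=6
Node 7 violates the condition: |1 - -1| = 2 > 1.
Result: Not balanced


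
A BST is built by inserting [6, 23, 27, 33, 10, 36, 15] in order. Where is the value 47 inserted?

Starting tree (level order): [6, None, 23, 10, 27, None, 15, None, 33, None, None, None, 36]
Insertion path: 6 -> 23 -> 27 -> 33 -> 36
Result: insert 47 as right child of 36
Final tree (level order): [6, None, 23, 10, 27, None, 15, None, 33, None, None, None, 36, None, 47]


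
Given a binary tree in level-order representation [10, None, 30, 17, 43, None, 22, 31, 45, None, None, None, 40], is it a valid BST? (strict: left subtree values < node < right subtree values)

Level-order array: [10, None, 30, 17, 43, None, 22, 31, 45, None, None, None, 40]
Validate using subtree bounds (lo, hi): at each node, require lo < value < hi,
then recurse left with hi=value and right with lo=value.
Preorder trace (stopping at first violation):
  at node 10 with bounds (-inf, +inf): OK
  at node 30 with bounds (10, +inf): OK
  at node 17 with bounds (10, 30): OK
  at node 22 with bounds (17, 30): OK
  at node 43 with bounds (30, +inf): OK
  at node 31 with bounds (30, 43): OK
  at node 40 with bounds (31, 43): OK
  at node 45 with bounds (43, +inf): OK
No violation found at any node.
Result: Valid BST


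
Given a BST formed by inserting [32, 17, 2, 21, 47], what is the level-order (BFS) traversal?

Tree insertion order: [32, 17, 2, 21, 47]
Tree (level-order array): [32, 17, 47, 2, 21]
BFS from the root, enqueuing left then right child of each popped node:
  queue [32] -> pop 32, enqueue [17, 47], visited so far: [32]
  queue [17, 47] -> pop 17, enqueue [2, 21], visited so far: [32, 17]
  queue [47, 2, 21] -> pop 47, enqueue [none], visited so far: [32, 17, 47]
  queue [2, 21] -> pop 2, enqueue [none], visited so far: [32, 17, 47, 2]
  queue [21] -> pop 21, enqueue [none], visited so far: [32, 17, 47, 2, 21]
Result: [32, 17, 47, 2, 21]


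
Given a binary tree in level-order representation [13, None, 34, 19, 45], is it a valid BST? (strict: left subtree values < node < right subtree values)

Level-order array: [13, None, 34, 19, 45]
Validate using subtree bounds (lo, hi): at each node, require lo < value < hi,
then recurse left with hi=value and right with lo=value.
Preorder trace (stopping at first violation):
  at node 13 with bounds (-inf, +inf): OK
  at node 34 with bounds (13, +inf): OK
  at node 19 with bounds (13, 34): OK
  at node 45 with bounds (34, +inf): OK
No violation found at any node.
Result: Valid BST


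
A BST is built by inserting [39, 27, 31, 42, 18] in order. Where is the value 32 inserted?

Starting tree (level order): [39, 27, 42, 18, 31]
Insertion path: 39 -> 27 -> 31
Result: insert 32 as right child of 31
Final tree (level order): [39, 27, 42, 18, 31, None, None, None, None, None, 32]


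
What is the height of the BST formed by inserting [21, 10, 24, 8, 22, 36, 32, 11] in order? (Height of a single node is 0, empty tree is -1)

Insertion order: [21, 10, 24, 8, 22, 36, 32, 11]
Tree (level-order array): [21, 10, 24, 8, 11, 22, 36, None, None, None, None, None, None, 32]
Compute height bottom-up (empty subtree = -1):
  height(8) = 1 + max(-1, -1) = 0
  height(11) = 1 + max(-1, -1) = 0
  height(10) = 1 + max(0, 0) = 1
  height(22) = 1 + max(-1, -1) = 0
  height(32) = 1 + max(-1, -1) = 0
  height(36) = 1 + max(0, -1) = 1
  height(24) = 1 + max(0, 1) = 2
  height(21) = 1 + max(1, 2) = 3
Height = 3


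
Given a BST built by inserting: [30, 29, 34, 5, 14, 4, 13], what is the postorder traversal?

Tree insertion order: [30, 29, 34, 5, 14, 4, 13]
Tree (level-order array): [30, 29, 34, 5, None, None, None, 4, 14, None, None, 13]
Postorder traversal: [4, 13, 14, 5, 29, 34, 30]


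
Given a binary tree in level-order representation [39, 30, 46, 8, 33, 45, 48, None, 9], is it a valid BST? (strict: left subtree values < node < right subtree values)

Level-order array: [39, 30, 46, 8, 33, 45, 48, None, 9]
Validate using subtree bounds (lo, hi): at each node, require lo < value < hi,
then recurse left with hi=value and right with lo=value.
Preorder trace (stopping at first violation):
  at node 39 with bounds (-inf, +inf): OK
  at node 30 with bounds (-inf, 39): OK
  at node 8 with bounds (-inf, 30): OK
  at node 9 with bounds (8, 30): OK
  at node 33 with bounds (30, 39): OK
  at node 46 with bounds (39, +inf): OK
  at node 45 with bounds (39, 46): OK
  at node 48 with bounds (46, +inf): OK
No violation found at any node.
Result: Valid BST


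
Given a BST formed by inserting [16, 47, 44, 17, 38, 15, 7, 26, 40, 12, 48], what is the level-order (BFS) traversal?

Tree insertion order: [16, 47, 44, 17, 38, 15, 7, 26, 40, 12, 48]
Tree (level-order array): [16, 15, 47, 7, None, 44, 48, None, 12, 17, None, None, None, None, None, None, 38, 26, 40]
BFS from the root, enqueuing left then right child of each popped node:
  queue [16] -> pop 16, enqueue [15, 47], visited so far: [16]
  queue [15, 47] -> pop 15, enqueue [7], visited so far: [16, 15]
  queue [47, 7] -> pop 47, enqueue [44, 48], visited so far: [16, 15, 47]
  queue [7, 44, 48] -> pop 7, enqueue [12], visited so far: [16, 15, 47, 7]
  queue [44, 48, 12] -> pop 44, enqueue [17], visited so far: [16, 15, 47, 7, 44]
  queue [48, 12, 17] -> pop 48, enqueue [none], visited so far: [16, 15, 47, 7, 44, 48]
  queue [12, 17] -> pop 12, enqueue [none], visited so far: [16, 15, 47, 7, 44, 48, 12]
  queue [17] -> pop 17, enqueue [38], visited so far: [16, 15, 47, 7, 44, 48, 12, 17]
  queue [38] -> pop 38, enqueue [26, 40], visited so far: [16, 15, 47, 7, 44, 48, 12, 17, 38]
  queue [26, 40] -> pop 26, enqueue [none], visited so far: [16, 15, 47, 7, 44, 48, 12, 17, 38, 26]
  queue [40] -> pop 40, enqueue [none], visited so far: [16, 15, 47, 7, 44, 48, 12, 17, 38, 26, 40]
Result: [16, 15, 47, 7, 44, 48, 12, 17, 38, 26, 40]


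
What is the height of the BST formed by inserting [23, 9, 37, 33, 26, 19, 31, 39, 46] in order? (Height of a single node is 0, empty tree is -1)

Insertion order: [23, 9, 37, 33, 26, 19, 31, 39, 46]
Tree (level-order array): [23, 9, 37, None, 19, 33, 39, None, None, 26, None, None, 46, None, 31]
Compute height bottom-up (empty subtree = -1):
  height(19) = 1 + max(-1, -1) = 0
  height(9) = 1 + max(-1, 0) = 1
  height(31) = 1 + max(-1, -1) = 0
  height(26) = 1 + max(-1, 0) = 1
  height(33) = 1 + max(1, -1) = 2
  height(46) = 1 + max(-1, -1) = 0
  height(39) = 1 + max(-1, 0) = 1
  height(37) = 1 + max(2, 1) = 3
  height(23) = 1 + max(1, 3) = 4
Height = 4


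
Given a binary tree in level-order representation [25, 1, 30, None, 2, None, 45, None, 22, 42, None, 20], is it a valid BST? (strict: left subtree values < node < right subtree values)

Level-order array: [25, 1, 30, None, 2, None, 45, None, 22, 42, None, 20]
Validate using subtree bounds (lo, hi): at each node, require lo < value < hi,
then recurse left with hi=value and right with lo=value.
Preorder trace (stopping at first violation):
  at node 25 with bounds (-inf, +inf): OK
  at node 1 with bounds (-inf, 25): OK
  at node 2 with bounds (1, 25): OK
  at node 22 with bounds (2, 25): OK
  at node 20 with bounds (2, 22): OK
  at node 30 with bounds (25, +inf): OK
  at node 45 with bounds (30, +inf): OK
  at node 42 with bounds (30, 45): OK
No violation found at any node.
Result: Valid BST


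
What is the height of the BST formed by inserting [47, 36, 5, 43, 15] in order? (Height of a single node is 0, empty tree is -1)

Insertion order: [47, 36, 5, 43, 15]
Tree (level-order array): [47, 36, None, 5, 43, None, 15]
Compute height bottom-up (empty subtree = -1):
  height(15) = 1 + max(-1, -1) = 0
  height(5) = 1 + max(-1, 0) = 1
  height(43) = 1 + max(-1, -1) = 0
  height(36) = 1 + max(1, 0) = 2
  height(47) = 1 + max(2, -1) = 3
Height = 3
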